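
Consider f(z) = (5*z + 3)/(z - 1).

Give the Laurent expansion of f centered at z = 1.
8/(z - 1) + 5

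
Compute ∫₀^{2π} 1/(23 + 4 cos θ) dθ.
Let J = ∫₀^{2π} dθ/(23 + 4 cos θ).
Put z = e^{iθ}: then cos θ = (z + 1/z)/2, dθ = dz/(iz), and z runs once counterclockwise around |z| = 1:
  J = ∮_{|z|=1} 1/(23 + 4*(z + 1/z)/2) · dz/(iz) = (2/i) ∮_{|z|=1} dz/(4*z^2 + 46*z + 4).
The roots of 4*z^2 + 46*z + 4 are z = (-23 ± sqrt(23^2 - 4^2))/4, with sqrt(513) = 3*sqrt(57); their product is 1, so only z₊ = -23/4 + 3*sqrt(57)/4 lies inside the unit circle (z₋ = -23/4 - 3*sqrt(57)/4 lies outside).
z₊ is a simple zero of q(z) = 4*z^2 + 46*z + 4, so Res(1/q, z₊) = 1/q'(z₊) with q'(z) = 8*z + 46; and q'(z₊) = 4*(z₊ - z₋) = 6*sqrt(57).
Therefore J = (2/i) · 2πi · 1/(6*sqrt(57)) = 2*pi/(3*sqrt(57)) = 2*sqrt(57)*pi/171

Final answer: 2*sqrt(57)*pi/171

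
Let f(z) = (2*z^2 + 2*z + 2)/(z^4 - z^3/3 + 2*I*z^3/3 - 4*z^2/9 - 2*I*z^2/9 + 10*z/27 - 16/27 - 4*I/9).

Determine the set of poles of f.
The singularities of f are the zeros of the denominator. Factoring,
  z^4 - z^3/3 + 2*I*z^3/3 - 4*z^2/9 - 2*I*z^2/9 + 10*z/27 - 16/27 - 4*I/9 = (z - 1/3 + I)*(z + 1 + I/3)*(z - 1)*(z - 2*I/3)
so the candidates are z = 1/3 - I, z = -1 - I/3, z = 1, z = 2*I/3.

Check the numerator P(z) = 2*z^2 + 2*z + 2 at each one:
  P(1/3 - I) = 8/9 - 10*I/3 ≠ 0, so z = 1/3 - I is a (simple) pole.
  P(-1 - I/3) = 16/9 + 2*I/3 ≠ 0, so z = -1 - I/3 is a (simple) pole.
  P(1) = 6 ≠ 0, so z = 1 is a (simple) pole.
  P(2*I/3) = 10/9 + 4*I/3 ≠ 0, so z = 2*I/3 is a (simple) pole.

Poles of f: {-1 - I/3, 2*I/3, 1/3 - I, 1}

Final answer: {-1 - I/3, 2*I/3, 1/3 - I, 1}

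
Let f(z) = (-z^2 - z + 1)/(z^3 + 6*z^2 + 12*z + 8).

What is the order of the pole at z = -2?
Factor the denominator:
  z^3 + 6*z^2 + 12*z + 8 = (z + 2)^3

The numerator P(z) = -z^2 - z + 1 has P(-2) = -1 ≠ 0, so no factor of (z + 2) cancels.
Near z = -2 we can therefore write f(z) = g(z)/(z + 2)^3 with g analytic at -2 and g(-2) ≠ 0 (g is just the numerator).

Hence z = -2 is a pole of order 3.

Final answer: 3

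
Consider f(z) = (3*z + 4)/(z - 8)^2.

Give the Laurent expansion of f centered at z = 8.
28/(z - 8)^2 + 3/(z - 8)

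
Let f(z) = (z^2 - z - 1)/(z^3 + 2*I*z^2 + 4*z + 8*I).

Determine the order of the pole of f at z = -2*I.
2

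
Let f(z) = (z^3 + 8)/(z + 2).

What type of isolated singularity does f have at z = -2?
removable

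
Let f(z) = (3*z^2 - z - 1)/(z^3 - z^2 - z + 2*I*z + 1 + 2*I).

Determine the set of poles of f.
The singularities of f are the zeros of the denominator. Factoring,
  z^3 - z^2 - z + 2*I*z + 1 + 2*I = (z - I)*(z - 2 + I)*(z + 1)
so the candidates are z = I, z = 2 - I, z = -1.

Check the numerator P(z) = 3*z^2 - z - 1 at each one:
  P(I) = -4 - I ≠ 0, so z = I is a (simple) pole.
  P(2 - I) = 6 - 11*I ≠ 0, so z = 2 - I is a (simple) pole.
  P(-1) = 3 ≠ 0, so z = -1 is a (simple) pole.

Poles of f: {-1, I, 2 - I}

Final answer: {-1, I, 2 - I}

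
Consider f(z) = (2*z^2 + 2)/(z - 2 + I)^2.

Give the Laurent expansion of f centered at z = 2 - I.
Put w = z - (2 - I), i.e. z = w + 2 - I. The denominator is w^2, so it suffices to rewrite the numerator in powers of w.

P(z) = 2*z^2 + 2
P(w + 2 - I) = 8 - 8*I + (8 - 4*I)*w + 2*w^2

Dividing each term by w^2:
  f = (8 - 8*I)/w^2 + (8 - 4*I)/w + 2

Substituting back w = z - 2 + I:
  f(z) = (8 - 8*I)/(z - 2 + I)^2 + (8 - 4*I)/(z - 2 + I) + 2

The series is finite because the numerator is a polynomial; the negative powers form the principal part, and the coefficient of 1/(z - 2 + I) gives Res(f, 2 - I) = 8 - 4*I.

Final answer: (8 - 8*I)/(z - 2 + I)^2 + (8 - 4*I)/(z - 2 + I) + 2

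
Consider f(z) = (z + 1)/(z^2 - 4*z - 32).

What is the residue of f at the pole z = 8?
3/4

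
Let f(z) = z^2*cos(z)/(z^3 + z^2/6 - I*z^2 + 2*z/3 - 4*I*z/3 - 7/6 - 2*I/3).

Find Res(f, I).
(3/10 - 9*I/10)*cosh(1)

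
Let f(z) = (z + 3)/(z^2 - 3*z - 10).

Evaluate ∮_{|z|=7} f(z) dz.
2*I*pi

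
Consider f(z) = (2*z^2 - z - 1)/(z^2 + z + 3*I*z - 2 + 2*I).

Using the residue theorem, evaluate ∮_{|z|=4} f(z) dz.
By the residue theorem, ∮_C f(z) dz = 2πi · (sum of the residues of f at the poles inside |z| = 4).

The denominator factors as (z + 1 + I)*(z + 2*I), so the singularities of f are simple poles at z = -1 - I, z = -2*I.
  |-1 - I|² = 2 < 16 = 4², so this pole is inside the contour.
  |-2*I|² = 4 < 16 = 4², so this pole is inside the contour.

With P(z) = 2*z^2 - z - 1 and Q(z) = z^2 + z + 3*I*z - 2 + 2*I, each pole is simple, so Res(f, z₀) = P(z₀)/Q'(z₀) with Q'(z) = 2*z + 1 + 3*I.
  Res(f, -1 - I) = P(-1 - I)/Q'(-1 - I) = (5*I)/(-1 + I) = 5/2 - 5*I/2
  Res(f, -2*I) = P(-2*I)/Q'(-2*I) = (-9 + 2*I)/(1 - I) = -11/2 - 7*I/2

Sum of residues inside C: -3 - 6*I
∮_C f(z) dz = 2πi · (-3 - 6*I) = pi*(12 - 6*I)

Final answer: pi*(12 - 6*I)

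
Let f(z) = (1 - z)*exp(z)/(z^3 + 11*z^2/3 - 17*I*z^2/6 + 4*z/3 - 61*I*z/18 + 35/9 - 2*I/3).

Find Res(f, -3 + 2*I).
(12348/29725 + 6336*I/29725)*exp(-3 + 2*I)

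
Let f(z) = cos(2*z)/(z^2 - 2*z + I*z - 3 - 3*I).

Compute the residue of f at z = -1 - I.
Write f(z) = P(z)/Q(z) with P(z) = cos(2*z) and Q(z) = z^2 - 2*z + I*z - 3 - 3*I.
The denominator factors as Q(z) = (z - 3)*(z + 1 + I), so z = -1 - I is a simple zero of Q and P is analytic there; z = -1 - I is therefore a simple pole and
  Res(f, z₀) = P(z₀)/Q'(z₀).

Q'(z) = 2*z - 2 + I, so Q'(-1 - I) = -4 - I.
P(-1 - I) = cos(2 + 2*I).

Res(f, -1 - I) = (cos(2 + 2*I))/(-4 - I) = (-4/17 + I/17)*cos(2 + 2*I)

Final answer: (-4/17 + I/17)*cos(2 + 2*I)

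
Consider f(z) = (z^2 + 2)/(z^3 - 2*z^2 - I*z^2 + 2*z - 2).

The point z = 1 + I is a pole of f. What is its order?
Factor the denominator:
  z^3 - 2*z^2 - I*z^2 + 2*z - 2 = (z - 1 - I)^2*(z + I)

The numerator P(z) = z^2 + 2 has P(1 + I) = 2 + 2*I ≠ 0, so no factor of (z - 1 - I) cancels.
Near z = 1 + I we can therefore write f(z) = g(z)/(z - 1 - I)^2 with g analytic at 1 + I and g(1 + I) ≠ 0 (g is the numerator divided by the remaining denominator factors).

Hence z = 1 + I is a pole of order 2.

Final answer: 2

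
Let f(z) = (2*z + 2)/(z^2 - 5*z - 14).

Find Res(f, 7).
16/9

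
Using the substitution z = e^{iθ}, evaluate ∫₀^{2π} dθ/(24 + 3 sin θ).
Call the integral J. The integrand is 2π-periodic and we integrate over a full period, so shifting θ does not change the value (θ → θ + π/2 turns sin θ into cos θ). Hence
  J = ∫₀^{2π} dθ/(24 + 3 cos θ).
Put z = e^{iθ}: then cos θ = (z + 1/z)/2, dθ = dz/(iz), and z runs once counterclockwise around |z| = 1:
  J = ∮_{|z|=1} 1/(24 + 3*(z + 1/z)/2) · dz/(iz) = (2/i) ∮_{|z|=1} dz/(3*z^2 + 48*z + 3).
The roots of 3*z^2 + 48*z + 3 are z = (-24 ± sqrt(24^2 - 3^2))/3, with sqrt(567) = 9*sqrt(7); their product is 1, so only z₊ = -8 + 3*sqrt(7) lies inside the unit circle (z₋ = -8 - 3*sqrt(7) lies outside).
z₊ is a simple zero of q(z) = 3*z^2 + 48*z + 3, so Res(1/q, z₊) = 1/q'(z₊) with q'(z) = 6*z + 48; and q'(z₊) = 3*(z₊ - z₋) = 18*sqrt(7).
Therefore J = (2/i) · 2πi · 1/(18*sqrt(7)) = 2*pi/(9*sqrt(7)) = 2*sqrt(7)*pi/63

Final answer: 2*sqrt(7)*pi/63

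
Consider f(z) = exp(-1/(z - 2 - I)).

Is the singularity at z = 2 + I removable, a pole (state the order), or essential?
essential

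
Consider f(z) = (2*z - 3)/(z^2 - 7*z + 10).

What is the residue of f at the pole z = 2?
Write f(z) = P(z)/Q(z) with P(z) = 2*z - 3 and Q(z) = z^2 - 7*z + 10.
The denominator factors as Q(z) = (z - 5)*(z - 2), so z = 2 is a simple zero of Q and P is analytic there; z = 2 is therefore a simple pole and
  Res(f, z₀) = P(z₀)/Q'(z₀).

Q'(z) = 2*z - 7, so Q'(2) = -3.
P(2) = 1.

Res(f, 2) = (1)/(-3) = -1/3

Final answer: -1/3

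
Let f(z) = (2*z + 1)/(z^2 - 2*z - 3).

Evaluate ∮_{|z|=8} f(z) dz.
By the residue theorem, ∮_C f(z) dz = 2πi · (sum of the residues of f at the poles inside |z| = 8).

The denominator factors as (z + 1)*(z - 3), so the singularities of f are simple poles at z = -1, z = 3.
  |-1|² = 1 < 64 = 8², so this pole is inside the contour.
  |3|² = 9 < 64 = 8², so this pole is inside the contour.

With P(z) = 2*z + 1 and Q(z) = z^2 - 2*z - 3, each pole is simple, so Res(f, z₀) = P(z₀)/Q'(z₀) with Q'(z) = 2*z - 2.
  Res(f, -1) = P(-1)/Q'(-1) = (-1)/(-4) = 1/4
  Res(f, 3) = P(3)/Q'(3) = (7)/(4) = 7/4

Sum of residues inside C: 2
∮_C f(z) dz = 2πi · (2) = 4*I*pi

Final answer: 4*I*pi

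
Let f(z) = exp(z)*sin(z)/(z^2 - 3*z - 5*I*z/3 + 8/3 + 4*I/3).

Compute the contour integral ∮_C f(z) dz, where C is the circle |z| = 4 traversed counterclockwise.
pi*(-21/29 - 9*I/29)*exp(1 - I/3)*sin(1 - I/3) + pi*(21/29 + 9*I/29)*exp(2 + 2*I)*sin(2 + 2*I)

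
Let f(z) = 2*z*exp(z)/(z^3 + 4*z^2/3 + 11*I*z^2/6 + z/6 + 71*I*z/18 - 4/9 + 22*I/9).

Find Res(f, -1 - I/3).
(-24/25 + 12*I/25)*exp(-1 - I/3)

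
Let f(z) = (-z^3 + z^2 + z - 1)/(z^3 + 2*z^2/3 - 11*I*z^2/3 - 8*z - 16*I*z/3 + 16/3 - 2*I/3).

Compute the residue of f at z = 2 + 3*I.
342/725 - 1494*I/725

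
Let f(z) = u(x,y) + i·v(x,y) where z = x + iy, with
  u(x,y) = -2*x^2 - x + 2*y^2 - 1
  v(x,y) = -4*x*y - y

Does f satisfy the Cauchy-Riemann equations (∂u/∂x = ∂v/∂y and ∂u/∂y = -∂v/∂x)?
∂u/∂x = -4*x - 1
∂v/∂y = -4*x - 1
∂u/∂y = 4*y
∂v/∂x = -4*y
∂u/∂x = ∂v/∂y and ∂u/∂y = -∂v/∂x hold identically; f is analytic.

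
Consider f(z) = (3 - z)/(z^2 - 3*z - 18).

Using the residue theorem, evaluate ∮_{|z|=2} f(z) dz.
By the residue theorem, ∮_C f(z) dz = 2πi · (sum of the residues of f at the poles inside |z| = 2).

The denominator factors as (z + 3)*(z - 6), so the singularities of f are simple poles at z = -3, z = 6.
  |-3|² = 9 > 4 = 2², so this pole is outside the contour.
  |6|² = 36 > 4 = 2², so this pole is outside the contour.

No pole lies inside the contour, so f is analytic on and inside C and the integral is 0 (Cauchy's theorem).

Final answer: 0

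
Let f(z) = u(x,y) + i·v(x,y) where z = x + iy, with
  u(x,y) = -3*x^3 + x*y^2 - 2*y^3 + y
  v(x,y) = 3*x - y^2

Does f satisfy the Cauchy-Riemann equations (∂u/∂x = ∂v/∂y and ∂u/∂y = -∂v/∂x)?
∂u/∂x = -9*x^2 + y^2
∂v/∂y = -2*y
∂u/∂y = 2*x*y - 6*y^2 + 1
∂v/∂x = 3
∂u/∂x ≠ ∂v/∂y and ∂u/∂y ≠ -∂v/∂x; the Cauchy-Riemann equations are not satisfied, so f is not analytic.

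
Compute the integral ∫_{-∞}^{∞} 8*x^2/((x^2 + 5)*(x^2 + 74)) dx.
Let f(z) = 8*z^2/((z^2 + 5)*(z^2 + 74)). The denominator has no real zeros and deg Q - deg P = 2 ≥ 2, so the integral of f over the upper semicircle |z| = R tends to 0 as R → ∞. Closing the contour in the upper half-plane,
  ∫_{-∞}^{∞} f(x) dx = 2πi · Σ Res(f, z_k)  over the poles with Im z_k > 0.

Zeros of the denominator: z^2 + 74 = 0 gives z = ±sqrt(74)*I; z^2 + 5 = 0 gives z = ±sqrt(5)*I.
Upper half-plane: z = sqrt(5)*I, z = sqrt(74)*I (simple).

Each pole is a simple zero of Q(z) = z^4 + 79*z^2 + 370, so Res(f, z₀) = P(z₀)/Q'(z₀) with P(z) = 8*z^2, Q'(z) = 4*z^3 + 158*z:
  Res(f, sqrt(5)*I) = (-40)/(138*sqrt(5)*I) = 4*sqrt(5)*I/69
  Res(f, sqrt(74)*I) = (-592)/(-138*sqrt(74)*I) = -4*sqrt(74)*I/69

Sum of residues: 4*I*(-sqrt(74) + sqrt(5))/69
∫_{-∞}^{∞} f(x) dx = 2πi · (4*I*(-sqrt(74) + sqrt(5))/69) = 8*pi*(-sqrt(5) + sqrt(74))/69

Final answer: 8*pi*(-sqrt(5) + sqrt(74))/69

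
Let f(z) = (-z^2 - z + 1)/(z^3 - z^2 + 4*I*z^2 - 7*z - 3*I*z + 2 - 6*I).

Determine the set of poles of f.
The singularities of f are the zeros of the denominator. Factoring,
  z^3 - z^2 + 4*I*z^2 - 7*z - 3*I*z + 2 - 6*I = (z + 2*I)*(z - 2 + I)*(z + 1 + I)
so the candidates are z = -2*I, z = 2 - I, z = -1 - I.

Check the numerator P(z) = -z^2 - z + 1 at each one:
  P(-2*I) = 5 + 2*I ≠ 0, so z = -2*I is a (simple) pole.
  P(2 - I) = -4 + 5*I ≠ 0, so z = 2 - I is a (simple) pole.
  P(-1 - I) = 2 - I ≠ 0, so z = -1 - I is a (simple) pole.

Poles of f: {-1 - I, -2*I, 2 - I}

Final answer: {-1 - I, -2*I, 2 - I}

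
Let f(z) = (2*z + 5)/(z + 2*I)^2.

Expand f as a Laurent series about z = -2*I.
Put w = z - (-2*I), i.e. z = w - 2*I. The denominator is w^2, so it suffices to rewrite the numerator in powers of w.

P(z) = 2*z + 5
P(w - 2*I) = 5 - 4*I + 2*w

Dividing each term by w^2:
  f = (5 - 4*I)/w^2 + 2/w

Substituting back w = z + 2*I:
  f(z) = (5 - 4*I)/(z + 2*I)^2 + 2/(z + 2*I)

The series is finite because the numerator is a polynomial; the negative powers form the principal part, and the coefficient of 1/(z + 2*I) gives Res(f, -2*I) = 2.

Final answer: (5 - 4*I)/(z + 2*I)^2 + 2/(z + 2*I)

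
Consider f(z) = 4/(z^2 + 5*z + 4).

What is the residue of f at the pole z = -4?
-4/3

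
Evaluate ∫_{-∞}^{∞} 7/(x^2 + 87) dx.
7*sqrt(87)*pi/87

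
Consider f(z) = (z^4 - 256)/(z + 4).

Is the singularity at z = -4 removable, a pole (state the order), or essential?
The numerator vanishes at z = -4 ((-4)^4 = 256), so it is divisible by z + 4:
  z^4 - 256 = (z + 4)*(z^3 - 4*z^2 + 16*z - 64)
Hence for z ≠ -4, f(z) = z^3 - 4*z^2 + 16*z - 64, a polynomial, and lim_{z→-4} f(z) = -256 is finite.
So the singularity is removable.

Final answer: removable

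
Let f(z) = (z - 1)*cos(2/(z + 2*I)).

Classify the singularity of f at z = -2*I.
Let u = z + 2*I. Then
  cos(2/u) = Σ_{k≥0} (-1)^k (2)^(2k)/((2k)!·u^(2k)) = 1 - 2/u^2 + 2/(3*u^4) + ...
which has infinitely many negative powers of u, so cos(2/(z + 2*I)) has an essential singularity at z = -2*I.
The extra factor z - 1 is a nonzero polynomial; if the product had at most a pole at z = -2*I, dividing by that polynomial would leave cos(2/(z + 2*I)) with at most a pole too — contradiction. (Equivalently, the product's Laurent series still has infinitely many negative powers.)
So the singularity is essential.

Final answer: essential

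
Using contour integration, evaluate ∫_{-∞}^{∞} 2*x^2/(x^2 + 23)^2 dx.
Let f(z) = 2*z^2/(z^2 + 23)^2. The denominator has no real zeros and deg Q - deg P = 2 ≥ 2, so the integral of f over the upper semicircle |z| = R tends to 0 as R → ∞. Closing the contour in the upper half-plane,
  ∫_{-∞}^{∞} f(x) dx = 2πi · Σ Res(f, z_k)  over the poles with Im z_k > 0.

Zeros of the denominator: z^2 + 23 = 0 gives z = ±sqrt(23)*I.
Upper half-plane: z = sqrt(23)*I (a pole of order 2).

Write f(z) = g(z)/(z - sqrt(23)*I)^2 with g(z) = 2*z^2/(z + sqrt(23)*I)^2. For a double pole, Res(f, z₀) = g'(z₀):
  g'(z) = 4*sqrt(23)*I*z/(z + sqrt(23)*I)^3
  Res(f, sqrt(23)*I) = g'(sqrt(23)*I) = -sqrt(23)*I/46

∫_{-∞}^{∞} f(x) dx = 2πi · (-sqrt(23)*I/46) = sqrt(23)*pi/23

Final answer: sqrt(23)*pi/23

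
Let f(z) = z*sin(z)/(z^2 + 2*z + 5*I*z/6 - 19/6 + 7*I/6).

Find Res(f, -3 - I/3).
(-430/577 - 66*I/577)*sin(3 + I/3)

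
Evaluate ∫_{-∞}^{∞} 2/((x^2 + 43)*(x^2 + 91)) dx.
pi*(-43*sqrt(91) + 91*sqrt(43))/93912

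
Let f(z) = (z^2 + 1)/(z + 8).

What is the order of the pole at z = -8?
1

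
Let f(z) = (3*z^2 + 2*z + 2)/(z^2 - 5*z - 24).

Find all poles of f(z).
{-3, 8}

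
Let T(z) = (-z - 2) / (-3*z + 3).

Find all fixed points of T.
T(z) = z means -z - 2 = z*(-3*z + 3), i.e.
  -3*z^2 + 4*z + 2 = 0.
Discriminant: (4)^2 - 4*(-3)*(2) = 40, so the roots are real.
  z = (-4 ± sqrt(40))/(2*(-3))
Fixed points: {2/3 - sqrt(10)/3, 2/3 + sqrt(10)/3}

Final answer: {2/3 - sqrt(10)/3, 2/3 + sqrt(10)/3}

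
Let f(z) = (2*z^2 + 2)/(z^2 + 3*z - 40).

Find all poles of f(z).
The singularities of f are the zeros of the denominator. Factoring,
  z^2 + 3*z - 40 = (z - 5)*(z + 8)
so the candidates are z = 5, z = -8.

Check the numerator P(z) = 2*z^2 + 2 at each one:
  P(5) = 52 ≠ 0, so z = 5 is a (simple) pole.
  P(-8) = 130 ≠ 0, so z = -8 is a (simple) pole.

Poles of f: {-8, 5}

Final answer: {-8, 5}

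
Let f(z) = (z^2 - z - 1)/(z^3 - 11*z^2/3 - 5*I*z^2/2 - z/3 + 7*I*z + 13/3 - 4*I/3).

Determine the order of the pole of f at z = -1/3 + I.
1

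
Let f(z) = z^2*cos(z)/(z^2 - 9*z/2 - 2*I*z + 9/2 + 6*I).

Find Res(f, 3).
Write f(z) = P(z)/Q(z) with P(z) = z^2*cos(z) and Q(z) = z^2 - 9*z/2 - 2*I*z + 9/2 + 6*I.
The denominator factors as Q(z) = (z - 3/2 - 2*I)*(z - 3), so z = 3 is a simple zero of Q and P is analytic there; z = 3 is therefore a simple pole and
  Res(f, z₀) = P(z₀)/Q'(z₀).

Q'(z) = 2*z - 9/2 - 2*I, so Q'(3) = 3/2 - 2*I.
P(3) = 9*cos(3).

Res(f, 3) = (9*cos(3))/(3/2 - 2*I) = (54/25 + 72*I/25)*cos(3)

Final answer: (54/25 + 72*I/25)*cos(3)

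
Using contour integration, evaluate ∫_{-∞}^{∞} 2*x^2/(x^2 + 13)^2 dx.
sqrt(13)*pi/13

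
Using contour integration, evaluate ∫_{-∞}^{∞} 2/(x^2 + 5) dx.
2*sqrt(5)*pi/5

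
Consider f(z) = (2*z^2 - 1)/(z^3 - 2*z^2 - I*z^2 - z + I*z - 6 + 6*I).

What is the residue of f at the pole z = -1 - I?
3/10 + I/10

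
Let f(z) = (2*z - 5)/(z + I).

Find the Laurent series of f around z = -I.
Put w = z - (-I), i.e. z = w - I. The denominator is w, so it suffices to rewrite the numerator in powers of w.

P(z) = 2*z - 5
P(w - I) = -5 - 2*I + 2*w

Dividing each term by w:
  f = (-5 - 2*I)/w + 2

Substituting back w = z + I:
  f(z) = (-5 - 2*I)/(z + I) + 2

The series is finite because the numerator is a polynomial; the negative powers form the principal part, and the coefficient of 1/(z + I) gives Res(f, -I) = -5 - 2*I.

Final answer: (-5 - 2*I)/(z + I) + 2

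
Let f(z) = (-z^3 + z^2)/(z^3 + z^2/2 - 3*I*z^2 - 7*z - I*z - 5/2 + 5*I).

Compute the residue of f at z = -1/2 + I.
17/30 + I/5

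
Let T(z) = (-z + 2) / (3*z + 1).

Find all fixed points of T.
{-sqrt(7)/3 - 1/3, -1/3 + sqrt(7)/3}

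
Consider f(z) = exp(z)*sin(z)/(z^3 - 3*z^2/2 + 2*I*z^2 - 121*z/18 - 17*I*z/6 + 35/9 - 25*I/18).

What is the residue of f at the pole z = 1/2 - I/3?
Write f(z) = P(z)/Q(z) with P(z) = exp(z)*sin(z) and Q(z) = z^3 - 3*z^2/2 + 2*I*z^2 - 121*z/18 - 17*I*z/6 + 35/9 - 25*I/18.
The denominator factors as Q(z) = (z - 1/2 + I/3)*(z + 2 + I)*(z - 3 + 2*I/3), so z = 1/2 - I/3 is a simple zero of Q and P is analytic there; z = 1/2 - I/3 is therefore a simple pole and
  Res(f, z₀) = P(z₀)/Q'(z₀).

Q'(z) = 3*z^2 - 3*z + 4*I*z - 121/18 - 17*I/6, so Q'(1/2 - I/3) = -233/36 - 5*I/6.
P(1/2 - I/3) = exp(1/2 - I/3)*sin(1/2 - I/3).

Res(f, 1/2 - I/3) = (exp(1/2 - I/3)*sin(1/2 - I/3))/(-233/36 - 5*I/6) = (-8388/55189 + 1080*I/55189)*exp(1/2 - I/3)*sin(1/2 - I/3)

Final answer: (-8388/55189 + 1080*I/55189)*exp(1/2 - I/3)*sin(1/2 - I/3)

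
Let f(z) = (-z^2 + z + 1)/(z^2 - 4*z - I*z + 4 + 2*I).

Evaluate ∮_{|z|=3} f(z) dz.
By the residue theorem, ∮_C f(z) dz = 2πi · (sum of the residues of f at the poles inside |z| = 3).

The denominator factors as (z - 2)*(z - 2 - I), so the singularities of f are simple poles at z = 2, z = 2 + I.
  |2|² = 4 < 9 = 3², so this pole is inside the contour.
  |2 + I|² = 5 < 9 = 3², so this pole is inside the contour.

With P(z) = -z^2 + z + 1 and Q(z) = z^2 - 4*z - I*z + 4 + 2*I, each pole is simple, so Res(f, z₀) = P(z₀)/Q'(z₀) with Q'(z) = 2*z - 4 - I.
  Res(f, 2) = P(2)/Q'(2) = (-1)/(-I) = -I
  Res(f, 2 + I) = P(2 + I)/Q'(2 + I) = (-3*I)/(I) = -3

Sum of residues inside C: -3 - I
∮_C f(z) dz = 2πi · (-3 - I) = pi*(2 - 6*I)

Final answer: pi*(2 - 6*I)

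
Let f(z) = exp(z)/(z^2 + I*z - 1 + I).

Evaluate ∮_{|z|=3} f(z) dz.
pi*(2/5 - 4*I/5)*exp(-1) + pi*(-2/5 + 4*I/5)*exp(1 - I)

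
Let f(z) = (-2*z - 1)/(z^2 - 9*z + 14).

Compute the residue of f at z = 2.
1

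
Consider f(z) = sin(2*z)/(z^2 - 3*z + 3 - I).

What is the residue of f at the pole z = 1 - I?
(-1/5 + 2*I/5)*sin(2 - 2*I)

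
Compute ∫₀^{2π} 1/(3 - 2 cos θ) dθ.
Call the integral J. The integrand is 2π-periodic and we integrate over a full period, so shifting θ does not change the value (θ → θ + π flips the sign of the trig term). Hence
  J = ∫₀^{2π} dθ/(3 + 2 cos θ).
Put z = e^{iθ}: then cos θ = (z + 1/z)/2, dθ = dz/(iz), and z runs once counterclockwise around |z| = 1:
  J = ∮_{|z|=1} 1/(3 + 2*(z + 1/z)/2) · dz/(iz) = (2/i) ∮_{|z|=1} dz/(2*z^2 + 6*z + 2).
The roots of 2*z^2 + 6*z + 2 are z = (-3 ± sqrt(3^2 - 2^2))/2, with sqrt(5) = sqrt(5); their product is 1, so only z₊ = -3/2 + sqrt(5)/2 lies inside the unit circle (z₋ = -3/2 - sqrt(5)/2 lies outside).
z₊ is a simple zero of q(z) = 2*z^2 + 6*z + 2, so Res(1/q, z₊) = 1/q'(z₊) with q'(z) = 4*z + 6; and q'(z₊) = 2*(z₊ - z₋) = 2*sqrt(5).
Therefore J = (2/i) · 2πi · 1/(2*sqrt(5)) = 2*pi/(sqrt(5)) = 2*sqrt(5)*pi/5

Final answer: 2*sqrt(5)*pi/5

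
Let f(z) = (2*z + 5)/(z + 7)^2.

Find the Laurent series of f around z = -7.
-9/(z + 7)^2 + 2/(z + 7)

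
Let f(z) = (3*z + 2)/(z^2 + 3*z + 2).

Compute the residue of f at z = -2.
Write f(z) = P(z)/Q(z) with P(z) = 3*z + 2 and Q(z) = z^2 + 3*z + 2.
The denominator factors as Q(z) = (z + 1)*(z + 2), so z = -2 is a simple zero of Q and P is analytic there; z = -2 is therefore a simple pole and
  Res(f, z₀) = P(z₀)/Q'(z₀).

Q'(z) = 2*z + 3, so Q'(-2) = -1.
P(-2) = -4.

Res(f, -2) = (-4)/(-1) = 4

Final answer: 4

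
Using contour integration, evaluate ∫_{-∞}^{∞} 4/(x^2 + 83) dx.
Let f(z) = 4/(z^2 + 83). The denominator has no real zeros and deg Q - deg P = 2 ≥ 2, so the integral of f over the upper semicircle |z| = R tends to 0 as R → ∞. Closing the contour in the upper half-plane,
  ∫_{-∞}^{∞} f(x) dx = 2πi · Σ Res(f, z_k)  over the poles with Im z_k > 0.

Zeros of the denominator: z^2 + 83 = 0 gives z = ±sqrt(83)*I.
Upper half-plane: z = sqrt(83)*I (simple).

Each pole is a simple zero of Q(z) = z^2 + 83, so Res(f, z₀) = P(z₀)/Q'(z₀) with P(z) = 4, Q'(z) = 2*z:
  Res(f, sqrt(83)*I) = (4)/(2*sqrt(83)*I) = -2*sqrt(83)*I/83

∫_{-∞}^{∞} f(x) dx = 2πi · (-2*sqrt(83)*I/83) = 4*sqrt(83)*pi/83

Final answer: 4*sqrt(83)*pi/83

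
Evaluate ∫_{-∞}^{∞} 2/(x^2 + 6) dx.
Let f(z) = 2/(z^2 + 6). The denominator has no real zeros and deg Q - deg P = 2 ≥ 2, so the integral of f over the upper semicircle |z| = R tends to 0 as R → ∞. Closing the contour in the upper half-plane,
  ∫_{-∞}^{∞} f(x) dx = 2πi · Σ Res(f, z_k)  over the poles with Im z_k > 0.

Zeros of the denominator: z^2 + 6 = 0 gives z = ±sqrt(6)*I.
Upper half-plane: z = sqrt(6)*I (simple).

Each pole is a simple zero of Q(z) = z^2 + 6, so Res(f, z₀) = P(z₀)/Q'(z₀) with P(z) = 2, Q'(z) = 2*z:
  Res(f, sqrt(6)*I) = (2)/(2*sqrt(6)*I) = -sqrt(6)*I/6

∫_{-∞}^{∞} f(x) dx = 2πi · (-sqrt(6)*I/6) = sqrt(6)*pi/3

Final answer: sqrt(6)*pi/3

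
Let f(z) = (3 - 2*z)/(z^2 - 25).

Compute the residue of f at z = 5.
Write f(z) = P(z)/Q(z) with P(z) = 3 - 2*z and Q(z) = z^2 - 25.
The denominator factors as Q(z) = (z + 5)*(z - 5), so z = 5 is a simple zero of Q and P is analytic there; z = 5 is therefore a simple pole and
  Res(f, z₀) = P(z₀)/Q'(z₀).

Q'(z) = 2*z, so Q'(5) = 10.
P(5) = -7.

Res(f, 5) = (-7)/(10) = -7/10

Final answer: -7/10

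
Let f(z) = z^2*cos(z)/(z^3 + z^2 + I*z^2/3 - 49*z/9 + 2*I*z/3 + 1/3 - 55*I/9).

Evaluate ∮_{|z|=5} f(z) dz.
By the residue theorem, ∮_C f(z) dz = 2πi · (sum of the residues of f at the poles inside |z| = 5).

The denominator factors as (z + I)*(z + 3 - I/3)*(z - 2 - I/3), so the singularities of f are simple poles at z = -I, z = -3 + I/3, z = 2 + I/3.
  |-I|² = 1 < 25 = 5², so this pole is inside the contour.
  |-3 + I/3|² = 82/9 < 25 = 5², so this pole is inside the contour.
  |2 + I/3|² = 37/9 < 25 = 5², so this pole is inside the contour.

With P(z) = z^2*cos(z) and Q(z) = z^3 + z^2 + I*z^2/3 - 49*z/9 + 2*I*z/3 + 1/3 - 55*I/9, each pole is simple, so Res(f, z₀) = P(z₀)/Q'(z₀) with Q'(z) = 3*z^2 + 2*z + 2*I*z/3 - 49/9 + 2*I/3.
  Res(f, -I) = P(-I)/Q'(-I) = (-cosh(1))/(-70/9 - 4*I/3) = (315/2522 - 27*I/1261)*cosh(1)
  Res(f, -3 + I/3) = P(-3 + I/3)/Q'(-3 + I/3) = ((80/9 - 2*I)*cos(3 - I/3))/(15 - 20*I/3) = (264/485 + 158*I/1455)*cos(3 - I/3)
  Res(f, 2 + I/3) = P(2 + I/3)/Q'(2 + I/3) = ((35/9 + 4*I/3)*cos(2 + I/3))/(10 + 20*I/3) = (43/130 - 17*I/195)*cos(2 + I/3)

Sum of residues inside C: (264/485 + 158*I/1455)*cos(3 - I/3) + (43/130 - 17*I/195)*cos(2 + I/3) + (315/2522 - 27*I/1261)*cosh(1)
∮_C f(z) dz = 2πi · ((264/485 + 158*I/1455)*cos(3 - I/3) + (43/130 - 17*I/195)*cos(2 + I/3) + (315/2522 - 27*I/1261)*cosh(1)) = pi*(-316/1455 + 528*I/485)*cos(3 - I/3) + pi*(34/195 + 43*I/65)*cos(2 + I/3) + pi*(54/1261 + 315*I/1261)*cosh(1)

Final answer: pi*(-316/1455 + 528*I/485)*cos(3 - I/3) + pi*(34/195 + 43*I/65)*cos(2 + I/3) + pi*(54/1261 + 315*I/1261)*cosh(1)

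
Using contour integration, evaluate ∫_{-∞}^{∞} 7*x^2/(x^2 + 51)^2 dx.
Let f(z) = 7*z^2/(z^2 + 51)^2. The denominator has no real zeros and deg Q - deg P = 2 ≥ 2, so the integral of f over the upper semicircle |z| = R tends to 0 as R → ∞. Closing the contour in the upper half-plane,
  ∫_{-∞}^{∞} f(x) dx = 2πi · Σ Res(f, z_k)  over the poles with Im z_k > 0.

Zeros of the denominator: z^2 + 51 = 0 gives z = ±sqrt(51)*I.
Upper half-plane: z = sqrt(51)*I (a pole of order 2).

Write f(z) = g(z)/(z - sqrt(51)*I)^2 with g(z) = 7*z^2/(z + sqrt(51)*I)^2. For a double pole, Res(f, z₀) = g'(z₀):
  g'(z) = 14*sqrt(51)*I*z/(z + sqrt(51)*I)^3
  Res(f, sqrt(51)*I) = g'(sqrt(51)*I) = -7*sqrt(51)*I/204

∫_{-∞}^{∞} f(x) dx = 2πi · (-7*sqrt(51)*I/204) = 7*sqrt(51)*pi/102

Final answer: 7*sqrt(51)*pi/102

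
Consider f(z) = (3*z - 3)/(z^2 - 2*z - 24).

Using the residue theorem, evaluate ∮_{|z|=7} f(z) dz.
By the residue theorem, ∮_C f(z) dz = 2πi · (sum of the residues of f at the poles inside |z| = 7).

The denominator factors as (z + 4)*(z - 6), so the singularities of f are simple poles at z = -4, z = 6.
  |-4|² = 16 < 49 = 7², so this pole is inside the contour.
  |6|² = 36 < 49 = 7², so this pole is inside the contour.

With P(z) = 3*z - 3 and Q(z) = z^2 - 2*z - 24, each pole is simple, so Res(f, z₀) = P(z₀)/Q'(z₀) with Q'(z) = 2*z - 2.
  Res(f, -4) = P(-4)/Q'(-4) = (-15)/(-10) = 3/2
  Res(f, 6) = P(6)/Q'(6) = (15)/(10) = 3/2

Sum of residues inside C: 3
∮_C f(z) dz = 2πi · (3) = 6*I*pi

Final answer: 6*I*pi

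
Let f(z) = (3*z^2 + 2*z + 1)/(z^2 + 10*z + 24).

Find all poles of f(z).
The singularities of f are the zeros of the denominator. Factoring,
  z^2 + 10*z + 24 = (z + 6)*(z + 4)
so the candidates are z = -6, z = -4.

Check the numerator P(z) = 3*z^2 + 2*z + 1 at each one:
  P(-6) = 97 ≠ 0, so z = -6 is a (simple) pole.
  P(-4) = 41 ≠ 0, so z = -4 is a (simple) pole.

Poles of f: {-6, -4}

Final answer: {-6, -4}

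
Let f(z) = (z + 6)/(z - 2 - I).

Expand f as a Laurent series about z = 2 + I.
(8 + I)/(z - 2 - I) + 1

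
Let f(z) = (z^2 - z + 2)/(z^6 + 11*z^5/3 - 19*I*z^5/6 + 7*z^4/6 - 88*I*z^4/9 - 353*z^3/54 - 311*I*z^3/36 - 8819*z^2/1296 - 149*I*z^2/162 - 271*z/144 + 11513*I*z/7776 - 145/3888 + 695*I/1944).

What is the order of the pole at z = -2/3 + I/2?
Factor the denominator:
  z^6 + 11*z^5/3 - 19*I*z^5/6 + 7*z^4/6 - 88*I*z^4/9 - 353*z^3/54 - 311*I*z^3/36 - 8819*z^2/1296 - 149*I*z^2/162 - 271*z/144 + 11513*I*z/7776 - 145/3888 + 695*I/1944 = (z + 2/3 - I/2)^4*(z - 2*I/3)*(z + 1 - I/2)

The numerator P(z) = z^2 - z + 2 has P(-2/3 + I/2) = 103/36 - 7*I/6 ≠ 0, so no factor of (z + 2/3 - I/2) cancels.
Near z = -2/3 + I/2 we can therefore write f(z) = g(z)/(z + 2/3 - I/2)^4 with g analytic at -2/3 + I/2 and g(-2/3 + I/2) ≠ 0 (g is the numerator divided by the remaining denominator factors).

Hence z = -2/3 + I/2 is a pole of order 4.

Final answer: 4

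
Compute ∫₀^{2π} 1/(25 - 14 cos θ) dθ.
2*sqrt(429)*pi/429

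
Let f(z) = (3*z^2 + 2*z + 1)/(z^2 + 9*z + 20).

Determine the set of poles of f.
{-5, -4}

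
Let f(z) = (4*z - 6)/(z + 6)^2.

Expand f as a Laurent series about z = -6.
-30/(z + 6)^2 + 4/(z + 6)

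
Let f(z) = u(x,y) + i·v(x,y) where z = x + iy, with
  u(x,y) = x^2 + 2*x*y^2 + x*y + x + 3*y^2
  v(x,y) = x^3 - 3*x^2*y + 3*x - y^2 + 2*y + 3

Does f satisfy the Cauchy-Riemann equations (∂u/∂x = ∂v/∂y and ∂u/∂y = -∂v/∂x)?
∂u/∂x = 2*x + 2*y^2 + y + 1
∂v/∂y = -3*x^2 - 2*y + 2
∂u/∂y = 4*x*y + x + 6*y
∂v/∂x = 3*x^2 - 6*x*y + 3
∂u/∂x ≠ ∂v/∂y and ∂u/∂y ≠ -∂v/∂x; the Cauchy-Riemann equations are not satisfied, so f is not analytic.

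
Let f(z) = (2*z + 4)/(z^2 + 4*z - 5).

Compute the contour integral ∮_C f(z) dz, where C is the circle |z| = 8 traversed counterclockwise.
By the residue theorem, ∮_C f(z) dz = 2πi · (sum of the residues of f at the poles inside |z| = 8).

The denominator factors as (z - 1)*(z + 5), so the singularities of f are simple poles at z = 1, z = -5.
  |1|² = 1 < 64 = 8², so this pole is inside the contour.
  |-5|² = 25 < 64 = 8², so this pole is inside the contour.

With P(z) = 2*z + 4 and Q(z) = z^2 + 4*z - 5, each pole is simple, so Res(f, z₀) = P(z₀)/Q'(z₀) with Q'(z) = 2*z + 4.
  Res(f, 1) = P(1)/Q'(1) = (6)/(6) = 1
  Res(f, -5) = P(-5)/Q'(-5) = (-6)/(-6) = 1

Sum of residues inside C: 2
∮_C f(z) dz = 2πi · (2) = 4*I*pi

Final answer: 4*I*pi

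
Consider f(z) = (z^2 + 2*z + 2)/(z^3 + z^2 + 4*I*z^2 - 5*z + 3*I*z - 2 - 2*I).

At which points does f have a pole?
The singularities of f are the zeros of the denominator. Factoring,
  z^3 + z^2 + 4*I*z^2 - 5*z + 3*I*z - 2 - 2*I = (z + 1 + I)*(z + I)*(z + 2*I)
so the candidates are z = -1 - I, z = -I, z = -2*I.

Check the numerator P(z) = z^2 + 2*z + 2 at each one:
  P(-1 - I) = 0, so the factor (z + 1 + I) cancels and z = -1 - I is only a removable singularity, not a pole.
  P(-I) = 1 - 2*I ≠ 0, so z = -I is a (simple) pole.
  P(-2*I) = -2 - 4*I ≠ 0, so z = -2*I is a (simple) pole.

Poles of f: {-2*I, -I}

Final answer: {-2*I, -I}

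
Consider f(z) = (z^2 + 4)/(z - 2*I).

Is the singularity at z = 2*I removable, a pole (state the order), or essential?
The numerator vanishes at z = 2*I ((2*I)^2 = -4), so it is divisible by z - 2*I:
  z^2 + 4 = (z - 2*I)*(z + 2*I)
Hence for z ≠ 2*I, f(z) = z + 2*I, a polynomial, and lim_{z→2*I} f(z) = 4*I is finite.
So the singularity is removable.

Final answer: removable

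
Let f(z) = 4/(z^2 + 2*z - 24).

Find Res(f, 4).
Write f(z) = P(z)/Q(z) with P(z) = 4 and Q(z) = z^2 + 2*z - 24.
The denominator factors as Q(z) = (z + 6)*(z - 4), so z = 4 is a simple zero of Q and P is analytic there; z = 4 is therefore a simple pole and
  Res(f, z₀) = P(z₀)/Q'(z₀).

Q'(z) = 2*z + 2, so Q'(4) = 10.
P(4) = 4.

Res(f, 4) = (4)/(10) = 2/5

Final answer: 2/5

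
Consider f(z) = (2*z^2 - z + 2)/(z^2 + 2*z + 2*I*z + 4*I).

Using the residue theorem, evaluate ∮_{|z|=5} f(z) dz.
pi*(8 - 10*I)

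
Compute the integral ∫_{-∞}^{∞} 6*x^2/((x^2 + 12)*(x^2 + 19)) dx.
Let f(z) = 6*z^2/((z^2 + 12)*(z^2 + 19)). The denominator has no real zeros and deg Q - deg P = 2 ≥ 2, so the integral of f over the upper semicircle |z| = R tends to 0 as R → ∞. Closing the contour in the upper half-plane,
  ∫_{-∞}^{∞} f(x) dx = 2πi · Σ Res(f, z_k)  over the poles with Im z_k > 0.

Zeros of the denominator: z^2 + 19 = 0 gives z = ±sqrt(19)*I; z^2 + 12 = 0 gives z = ±2*sqrt(3)*I.
Upper half-plane: z = sqrt(19)*I, z = 2*sqrt(3)*I (simple).

Each pole is a simple zero of Q(z) = z^4 + 31*z^2 + 228, so Res(f, z₀) = P(z₀)/Q'(z₀) with P(z) = 6*z^2, Q'(z) = 4*z^3 + 62*z:
  Res(f, sqrt(19)*I) = (-114)/(-14*sqrt(19)*I) = -3*sqrt(19)*I/7
  Res(f, 2*sqrt(3)*I) = (-72)/(28*sqrt(3)*I) = 6*sqrt(3)*I/7

Sum of residues: 3*I*(-sqrt(19) + 2*sqrt(3))/7
∫_{-∞}^{∞} f(x) dx = 2πi · (3*I*(-sqrt(19) + 2*sqrt(3))/7) = 6*pi*(-2*sqrt(3) + sqrt(19))/7

Final answer: 6*pi*(-2*sqrt(3) + sqrt(19))/7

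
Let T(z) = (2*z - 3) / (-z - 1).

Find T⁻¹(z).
(-z + 3)/(z + 2)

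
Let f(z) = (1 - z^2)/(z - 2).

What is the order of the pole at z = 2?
Factor the denominator:
  z - 2 = (z - 2)

The numerator P(z) = 1 - z^2 has P(2) = -3 ≠ 0, so no factor of (z - 2) cancels.
Near z = 2 we can therefore write f(z) = g(z)/(z - 2) with g analytic at 2 and g(2) ≠ 0 (g is just the numerator).

Hence z = 2 is a pole of order 1.

Final answer: 1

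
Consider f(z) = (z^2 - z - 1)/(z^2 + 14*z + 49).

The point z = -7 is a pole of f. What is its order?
Factor the denominator:
  z^2 + 14*z + 49 = (z + 7)^2

The numerator P(z) = z^2 - z - 1 has P(-7) = 55 ≠ 0, so no factor of (z + 7) cancels.
Near z = -7 we can therefore write f(z) = g(z)/(z + 7)^2 with g analytic at -7 and g(-7) ≠ 0 (g is just the numerator).

Hence z = -7 is a pole of order 2.

Final answer: 2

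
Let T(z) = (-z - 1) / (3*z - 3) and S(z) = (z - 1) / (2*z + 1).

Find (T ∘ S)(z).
(T ∘ S)(z) = T(S(z)) = ((-1)*S(z) + (-1))/((3)*S(z) + (-3)). Multiply numerator and denominator by 2*z + 1:
  numerator:   (-1)*(z - 1) + (-1)*(2*z + 1) = -3*z
  denominator: (3)*(z - 1) + (-3)*(2*z + 1) = -3*z - 6
(T ∘ S)(z) = -3*z/(-3*z - 6) = z/(z + 2)

Final answer: z/(z + 2)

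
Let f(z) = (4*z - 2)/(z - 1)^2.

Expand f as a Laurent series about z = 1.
Put w = z - (1), i.e. z = w + 1. The denominator is w^2, so it suffices to rewrite the numerator in powers of w.

P(z) = 4*z - 2
P(w + 1) = 2 + 4*w

Dividing each term by w^2:
  f = 2/w^2 + 4/w

Substituting back w = z - 1:
  f(z) = 2/(z - 1)^2 + 4/(z - 1)

The series is finite because the numerator is a polynomial; the negative powers form the principal part, and the coefficient of 1/(z - 1) gives Res(f, 1) = 4.

Final answer: 2/(z - 1)^2 + 4/(z - 1)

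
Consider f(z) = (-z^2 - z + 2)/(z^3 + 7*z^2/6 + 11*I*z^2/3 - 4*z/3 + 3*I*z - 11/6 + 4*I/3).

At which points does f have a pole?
The singularities of f are the zeros of the denominator. Factoring,
  z^3 + 7*z^2/6 + 11*I*z^2/3 - 4*z/3 + 3*I*z - 11/6 + 4*I/3 = (z + I)*(z + 2/3 - I/3)*(z + 1/2 + 3*I)
so the candidates are z = -I, z = -2/3 + I/3, z = -1/2 - 3*I.

Check the numerator P(z) = -z^2 - z + 2 at each one:
  P(-I) = 3 + I ≠ 0, so z = -I is a (simple) pole.
  P(-2/3 + I/3) = 7/3 + I/9 ≠ 0, so z = -2/3 + I/3 is a (simple) pole.
  P(-1/2 - 3*I) = 45/4 ≠ 0, so z = -1/2 - 3*I is a (simple) pole.

Poles of f: {-2/3 + I/3, -1/2 - 3*I, -I}

Final answer: {-2/3 + I/3, -1/2 - 3*I, -I}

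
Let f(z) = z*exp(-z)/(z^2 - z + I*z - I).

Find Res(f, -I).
Write f(z) = P(z)/Q(z) with P(z) = z*exp(-z) and Q(z) = z^2 - z + I*z - I.
The denominator factors as Q(z) = (z - 1)*(z + I), so z = -I is a simple zero of Q and P is analytic there; z = -I is therefore a simple pole and
  Res(f, z₀) = P(z₀)/Q'(z₀).

Q'(z) = 2*z - 1 + I, so Q'(-I) = -1 - I.
P(-I) = -I*exp(I).

Res(f, -I) = (-I*exp(I))/(-1 - I) = (1/2 + I/2)*exp(I)

Final answer: (1/2 + I/2)*exp(I)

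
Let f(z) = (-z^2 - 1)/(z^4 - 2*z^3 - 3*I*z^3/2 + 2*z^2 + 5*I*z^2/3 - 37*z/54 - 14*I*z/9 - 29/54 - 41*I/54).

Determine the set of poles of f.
The singularities of f are the zeros of the denominator. Factoring,
  z^4 - 2*z^3 - 3*I*z^3/2 + 2*z^2 + 5*I*z^2/3 - 37*z/54 - 14*I*z/9 - 29/54 - 41*I/54 = (z + 1/3)*(z - 1 - I)*(z - 2/3 + I)*(z - 2/3 - 3*I/2)
so the candidates are z = -1/3, z = 1 + I, z = 2/3 - I, z = 2/3 + 3*I/2.

Check the numerator P(z) = -z^2 - 1 at each one:
  P(-1/3) = -10/9 ≠ 0, so z = -1/3 is a (simple) pole.
  P(1 + I) = -1 - 2*I ≠ 0, so z = 1 + I is a (simple) pole.
  P(2/3 - I) = -4/9 + 4*I/3 ≠ 0, so z = 2/3 - I is a (simple) pole.
  P(2/3 + 3*I/2) = 29/36 - 2*I ≠ 0, so z = 2/3 + 3*I/2 is a (simple) pole.

Poles of f: {-1/3, 2/3 - I, 2/3 + 3*I/2, 1 + I}

Final answer: {-1/3, 2/3 - I, 2/3 + 3*I/2, 1 + I}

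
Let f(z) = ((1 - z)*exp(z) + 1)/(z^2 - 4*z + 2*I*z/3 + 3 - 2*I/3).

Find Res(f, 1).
-9/20 - 3*I/20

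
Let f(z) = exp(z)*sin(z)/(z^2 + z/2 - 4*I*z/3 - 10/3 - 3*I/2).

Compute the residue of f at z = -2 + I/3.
Write f(z) = P(z)/Q(z) with P(z) = exp(z)*sin(z) and Q(z) = z^2 + z/2 - 4*I*z/3 - 10/3 - 3*I/2.
The denominator factors as Q(z) = (z + 2 - I/3)*(z - 3/2 - I), so z = -2 + I/3 is a simple zero of Q and P is analytic there; z = -2 + I/3 is therefore a simple pole and
  Res(f, z₀) = P(z₀)/Q'(z₀).

Q'(z) = 2*z + 1/2 - 4*I/3, so Q'(-2 + I/3) = -7/2 - 2*I/3.
P(-2 + I/3) = -exp(-2 + I/3)*sin(2 - I/3).

Res(f, -2 + I/3) = (-exp(-2 + I/3)*sin(2 - I/3))/(-7/2 - 2*I/3) = (126/457 - 24*I/457)*exp(-2 + I/3)*sin(2 - I/3)

Final answer: (126/457 - 24*I/457)*exp(-2 + I/3)*sin(2 - I/3)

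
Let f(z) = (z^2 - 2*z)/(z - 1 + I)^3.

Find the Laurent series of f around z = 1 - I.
-2/(z - 1 + I)^3 - 2*I/(z - 1 + I)^2 + 1/(z - 1 + I)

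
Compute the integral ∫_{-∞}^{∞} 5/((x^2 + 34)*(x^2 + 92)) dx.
Let f(z) = 5/((z^2 + 34)*(z^2 + 92)). The denominator has no real zeros and deg Q - deg P = 4 ≥ 2, so the integral of f over the upper semicircle |z| = R tends to 0 as R → ∞. Closing the contour in the upper half-plane,
  ∫_{-∞}^{∞} f(x) dx = 2πi · Σ Res(f, z_k)  over the poles with Im z_k > 0.

Zeros of the denominator: z^2 + 92 = 0 gives z = ±2*sqrt(23)*I; z^2 + 34 = 0 gives z = ±sqrt(34)*I.
Upper half-plane: z = 2*sqrt(23)*I, z = sqrt(34)*I (simple).

Each pole is a simple zero of Q(z) = z^4 + 126*z^2 + 3128, so Res(f, z₀) = P(z₀)/Q'(z₀) with P(z) = 5, Q'(z) = 4*z^3 + 252*z:
  Res(f, 2*sqrt(23)*I) = (5)/(-232*sqrt(23)*I) = 5*sqrt(23)*I/5336
  Res(f, sqrt(34)*I) = (5)/(116*sqrt(34)*I) = -5*sqrt(34)*I/3944

Sum of residues: 5*I*(-23*sqrt(34) + 17*sqrt(23))/90712
∫_{-∞}^{∞} f(x) dx = 2πi · (5*I*(-23*sqrt(34) + 17*sqrt(23))/90712) = 5*pi*(-17*sqrt(23) + 23*sqrt(34))/45356

Final answer: 5*pi*(-17*sqrt(23) + 23*sqrt(34))/45356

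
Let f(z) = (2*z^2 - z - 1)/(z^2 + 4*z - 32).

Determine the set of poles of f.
The singularities of f are the zeros of the denominator. Factoring,
  z^2 + 4*z - 32 = (z - 4)*(z + 8)
so the candidates are z = 4, z = -8.

Check the numerator P(z) = 2*z^2 - z - 1 at each one:
  P(4) = 27 ≠ 0, so z = 4 is a (simple) pole.
  P(-8) = 135 ≠ 0, so z = -8 is a (simple) pole.

Poles of f: {-8, 4}

Final answer: {-8, 4}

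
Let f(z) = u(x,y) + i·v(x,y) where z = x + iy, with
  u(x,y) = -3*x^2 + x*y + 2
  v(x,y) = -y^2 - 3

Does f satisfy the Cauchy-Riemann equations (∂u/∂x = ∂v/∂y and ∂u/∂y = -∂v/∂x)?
∂u/∂x = -6*x + y
∂v/∂y = -2*y
∂u/∂y = x
∂v/∂x = 0
∂u/∂x ≠ ∂v/∂y and ∂u/∂y ≠ -∂v/∂x; the Cauchy-Riemann equations are not satisfied, so f is not analytic.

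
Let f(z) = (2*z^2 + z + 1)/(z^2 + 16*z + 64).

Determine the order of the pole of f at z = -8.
2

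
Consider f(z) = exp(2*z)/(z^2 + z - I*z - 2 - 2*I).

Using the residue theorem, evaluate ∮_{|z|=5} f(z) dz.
By the residue theorem, ∮_C f(z) dz = 2πi · (sum of the residues of f at the poles inside |z| = 5).

The denominator factors as (z - 1 - I)*(z + 2), so the singularities of f are simple poles at z = 1 + I, z = -2.
  |1 + I|² = 2 < 25 = 5², so this pole is inside the contour.
  |-2|² = 4 < 25 = 5², so this pole is inside the contour.

With P(z) = exp(2*z) and Q(z) = z^2 + z - I*z - 2 - 2*I, each pole is simple, so Res(f, z₀) = P(z₀)/Q'(z₀) with Q'(z) = 2*z + 1 - I.
  Res(f, 1 + I) = P(1 + I)/Q'(1 + I) = (exp(2 + 2*I))/(3 + I) = (3/10 - I/10)*exp(2 + 2*I)
  Res(f, -2) = P(-2)/Q'(-2) = (exp(-4))/(-3 - I) = (-3/10 + I/10)*exp(-4)

Sum of residues inside C: (-3/10 + I/10)*exp(-4) + (3/10 - I/10)*exp(2 + 2*I)
∮_C f(z) dz = 2πi · ((-3/10 + I/10)*exp(-4) + (3/10 - I/10)*exp(2 + 2*I)) = pi*(1/5 + 3*I/5)*exp(2 + 2*I) + pi*(-1/5 - 3*I/5)*exp(-4)

Final answer: pi*(1/5 + 3*I/5)*exp(2 + 2*I) + pi*(-1/5 - 3*I/5)*exp(-4)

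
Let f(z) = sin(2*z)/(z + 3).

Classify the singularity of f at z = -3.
Write f(z) = g(z)/(z + 3) with g(z) = sin(2*z).
g is entire and g(-3) = -sin(6) ≠ 0, so no factor of (z + 3) cancels: the Laurent expansion of f about z = -3 starts at the power -1, i.e. lim_{z→z₀} (z - z₀) f(z) = -sin(6) is finite and nonzero.
So z = -3 is a pole of order 1.

Final answer: pole of order 1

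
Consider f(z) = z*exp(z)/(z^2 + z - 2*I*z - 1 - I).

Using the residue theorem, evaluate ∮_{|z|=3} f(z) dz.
-2*pi*exp(I) + pi*(2 + 2*I)*exp(-1 + I)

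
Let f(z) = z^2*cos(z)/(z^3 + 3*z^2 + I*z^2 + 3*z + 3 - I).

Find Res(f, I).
Write f(z) = P(z)/Q(z) with P(z) = z^2*cos(z) and Q(z) = z^3 + 3*z^2 + I*z^2 + 3*z + 3 - I.
The denominator factors as Q(z) = (z + 2 + I)*(z - I)*(z + 1 + I), so z = I is a simple zero of Q and P is analytic there; z = I is therefore a simple pole and
  Res(f, z₀) = P(z₀)/Q'(z₀).

Q'(z) = 3*z^2 + 6*z + 2*I*z + 3, so Q'(I) = -2 + 6*I.
P(I) = -cosh(1).

Res(f, I) = (-cosh(1))/(-2 + 6*I) = (1/20 + 3*I/20)*cosh(1)

Final answer: (1/20 + 3*I/20)*cosh(1)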